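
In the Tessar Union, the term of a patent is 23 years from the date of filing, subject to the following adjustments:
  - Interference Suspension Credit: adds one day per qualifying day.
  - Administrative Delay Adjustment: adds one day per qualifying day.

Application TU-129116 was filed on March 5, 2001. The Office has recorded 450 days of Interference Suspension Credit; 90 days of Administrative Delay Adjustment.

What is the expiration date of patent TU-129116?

Base term: filing date + 23 years → 5 March 2024.
Interference Suspension Credit: +450 days → 29 May 2025.
Administrative Delay Adjustment: +90 days → 27 August 2025.

August 27, 2025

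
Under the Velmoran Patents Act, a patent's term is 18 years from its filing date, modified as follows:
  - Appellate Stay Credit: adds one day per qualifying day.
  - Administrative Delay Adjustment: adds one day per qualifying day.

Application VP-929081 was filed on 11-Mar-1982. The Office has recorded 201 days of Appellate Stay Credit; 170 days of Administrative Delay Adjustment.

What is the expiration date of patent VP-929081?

Base term: filing date + 18 years → 11 March 2000.
Appellate Stay Credit: +201 days → 28 September 2000.
Administrative Delay Adjustment: +170 days → 17 March 2001.

March 17, 2001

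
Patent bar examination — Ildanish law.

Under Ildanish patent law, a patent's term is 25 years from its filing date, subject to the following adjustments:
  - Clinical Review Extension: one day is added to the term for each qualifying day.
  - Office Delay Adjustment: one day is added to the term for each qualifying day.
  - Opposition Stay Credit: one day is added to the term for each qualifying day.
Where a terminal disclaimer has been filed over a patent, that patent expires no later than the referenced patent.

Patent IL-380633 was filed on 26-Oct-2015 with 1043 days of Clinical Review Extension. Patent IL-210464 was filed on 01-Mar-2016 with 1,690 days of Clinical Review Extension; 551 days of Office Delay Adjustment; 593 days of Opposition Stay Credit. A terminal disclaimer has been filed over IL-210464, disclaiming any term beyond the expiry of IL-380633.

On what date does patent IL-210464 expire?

September 4, 2043

Natural term of IL-210464:
  Base: filing + 25 years → 1 March 2041.
  Clinical Review Extension: +1690 days → 16 October 2045.
  Office Delay Adjustment: +551 days → 20 April 2047.
  Opposition Stay Credit: +593 days → 3 December 2048.
Expiry of referenced patent IL-380633:
  Base: filing + 25 years → 26 October 2040.
  Clinical Review Extension: +1043 days → 4 September 2043.
Terminal disclaimer: IL-210464 expires on the earlier of 3 December 2048 and 4 September 2043.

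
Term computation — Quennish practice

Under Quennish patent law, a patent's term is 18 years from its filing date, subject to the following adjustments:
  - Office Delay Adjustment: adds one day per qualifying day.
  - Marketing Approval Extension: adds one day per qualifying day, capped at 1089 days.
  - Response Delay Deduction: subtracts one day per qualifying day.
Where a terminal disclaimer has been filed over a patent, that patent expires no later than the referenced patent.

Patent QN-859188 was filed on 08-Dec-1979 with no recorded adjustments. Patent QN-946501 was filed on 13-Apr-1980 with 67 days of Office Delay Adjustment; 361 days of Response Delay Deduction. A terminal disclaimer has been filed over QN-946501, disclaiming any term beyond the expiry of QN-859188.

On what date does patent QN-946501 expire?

June 23, 1997

Natural term of QN-946501:
  Base: filing + 18 years → 13 April 1998.
  Office Delay Adjustment: +67 days → 19 June 1998.
  Response Delay Deduction: −361 days → 23 June 1997.
Expiry of referenced patent QN-859188:
  Base: filing + 18 years → 8 December 1997.
Terminal disclaimer: QN-946501 expires on the earlier of 23 June 1997 and 8 December 1997.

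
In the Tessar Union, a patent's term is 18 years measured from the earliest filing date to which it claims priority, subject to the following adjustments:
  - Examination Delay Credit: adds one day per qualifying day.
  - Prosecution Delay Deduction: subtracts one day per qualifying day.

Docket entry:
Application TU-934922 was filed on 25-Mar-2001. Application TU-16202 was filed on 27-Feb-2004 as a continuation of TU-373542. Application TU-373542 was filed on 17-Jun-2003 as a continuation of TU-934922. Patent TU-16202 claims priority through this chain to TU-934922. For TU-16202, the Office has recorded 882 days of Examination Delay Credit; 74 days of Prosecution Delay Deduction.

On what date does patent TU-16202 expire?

2021-06-10

Earliest priority filing: 25 March 2001.
Base term: 25 March 2001 + 18 years → 25 March 2019.
Examination Delay Credit: +882 days → 23 August 2021.
Prosecution Delay Deduction: −74 days → 10 June 2021.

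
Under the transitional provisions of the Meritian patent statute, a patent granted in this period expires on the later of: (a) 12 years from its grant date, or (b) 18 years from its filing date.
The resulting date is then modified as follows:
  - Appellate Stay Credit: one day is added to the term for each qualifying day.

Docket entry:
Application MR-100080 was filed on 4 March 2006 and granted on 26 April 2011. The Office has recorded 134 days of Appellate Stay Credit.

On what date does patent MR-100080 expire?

2024-07-16

(a) grant + 12 years → 26 April 2023.
(b) filing + 18 years → 4 March 2024.
Later of the two: 4 March 2024.
Appellate Stay Credit: +134 days → 16 July 2024.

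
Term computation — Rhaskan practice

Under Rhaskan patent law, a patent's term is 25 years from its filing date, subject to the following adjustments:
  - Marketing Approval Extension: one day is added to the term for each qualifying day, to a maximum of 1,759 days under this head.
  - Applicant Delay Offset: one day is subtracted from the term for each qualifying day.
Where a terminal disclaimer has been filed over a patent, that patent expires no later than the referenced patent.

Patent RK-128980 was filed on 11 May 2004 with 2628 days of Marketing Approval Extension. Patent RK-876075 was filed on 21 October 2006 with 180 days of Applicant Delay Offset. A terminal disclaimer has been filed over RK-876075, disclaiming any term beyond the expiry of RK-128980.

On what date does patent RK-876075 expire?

April 24, 2031

Natural term of RK-876075:
  Base: filing + 25 years → 21 October 2031.
  Applicant Delay Offset: −180 days → 24 April 2031.
Expiry of referenced patent RK-128980:
  Base: filing + 25 years → 11 May 2029.
  Marketing Approval Extension: 2628 days claimed exceeds the 1759-day cap, so +1759 days → 5 March 2034.
Terminal disclaimer: RK-876075 expires on the earlier of 24 April 2031 and 5 March 2034.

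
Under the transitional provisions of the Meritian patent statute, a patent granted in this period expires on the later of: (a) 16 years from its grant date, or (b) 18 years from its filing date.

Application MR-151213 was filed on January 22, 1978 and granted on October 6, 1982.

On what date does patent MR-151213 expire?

(a) grant + 16 years → 6 October 1998.
(b) filing + 18 years → 22 January 1996.
Later of the two: 6 October 1998.

1998-10-06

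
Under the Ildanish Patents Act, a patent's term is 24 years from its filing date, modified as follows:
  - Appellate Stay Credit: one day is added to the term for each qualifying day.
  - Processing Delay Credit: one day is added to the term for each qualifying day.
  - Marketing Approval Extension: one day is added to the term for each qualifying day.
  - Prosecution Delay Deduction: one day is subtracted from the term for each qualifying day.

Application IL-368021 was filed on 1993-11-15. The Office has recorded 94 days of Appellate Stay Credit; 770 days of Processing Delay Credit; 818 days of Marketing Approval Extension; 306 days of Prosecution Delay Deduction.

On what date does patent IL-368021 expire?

2021-08-22

Base term: filing date + 24 years → 15 November 2017.
Appellate Stay Credit: +94 days → 17 February 2018.
Processing Delay Credit: +770 days → 28 March 2020.
Marketing Approval Extension: +818 days → 24 June 2022.
Prosecution Delay Deduction: −306 days → 22 August 2021.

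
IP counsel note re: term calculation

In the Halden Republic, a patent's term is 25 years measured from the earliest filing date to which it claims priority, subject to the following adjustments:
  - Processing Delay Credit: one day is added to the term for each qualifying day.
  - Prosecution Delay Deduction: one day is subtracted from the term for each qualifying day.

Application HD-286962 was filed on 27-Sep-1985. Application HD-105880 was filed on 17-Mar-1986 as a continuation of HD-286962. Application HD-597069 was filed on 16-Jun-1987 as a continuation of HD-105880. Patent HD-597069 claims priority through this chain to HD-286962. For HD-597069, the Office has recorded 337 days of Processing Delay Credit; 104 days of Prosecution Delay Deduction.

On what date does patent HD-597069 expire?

Earliest priority filing: 27 September 1985.
Base term: 27 September 1985 + 25 years → 27 September 2010.
Processing Delay Credit: +337 days → 30 August 2011.
Prosecution Delay Deduction: −104 days → 18 May 2011.

May 18, 2011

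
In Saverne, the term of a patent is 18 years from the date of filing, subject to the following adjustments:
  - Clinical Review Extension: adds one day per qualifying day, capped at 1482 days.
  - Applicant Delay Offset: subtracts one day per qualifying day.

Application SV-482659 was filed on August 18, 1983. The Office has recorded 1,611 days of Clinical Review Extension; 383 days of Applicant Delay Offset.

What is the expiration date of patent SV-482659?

August 21, 2004

Base term: filing date + 18 years → 18 August 2001.
Clinical Review Extension: 1611 days claimed exceeds the 1482-day cap, so +1482 days → 8 September 2005.
Applicant Delay Offset: −383 days → 21 August 2004.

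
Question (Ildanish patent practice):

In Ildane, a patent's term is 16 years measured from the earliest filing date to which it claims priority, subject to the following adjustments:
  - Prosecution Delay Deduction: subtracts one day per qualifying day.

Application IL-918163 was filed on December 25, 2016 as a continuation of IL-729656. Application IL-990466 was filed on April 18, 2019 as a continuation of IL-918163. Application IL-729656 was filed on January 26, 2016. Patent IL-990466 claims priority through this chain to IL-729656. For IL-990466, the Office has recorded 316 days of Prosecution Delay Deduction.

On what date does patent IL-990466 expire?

2031-03-16

Earliest priority filing: 26 January 2016.
Base term: 26 January 2016 + 16 years → 26 January 2032.
Prosecution Delay Deduction: −316 days → 16 March 2031.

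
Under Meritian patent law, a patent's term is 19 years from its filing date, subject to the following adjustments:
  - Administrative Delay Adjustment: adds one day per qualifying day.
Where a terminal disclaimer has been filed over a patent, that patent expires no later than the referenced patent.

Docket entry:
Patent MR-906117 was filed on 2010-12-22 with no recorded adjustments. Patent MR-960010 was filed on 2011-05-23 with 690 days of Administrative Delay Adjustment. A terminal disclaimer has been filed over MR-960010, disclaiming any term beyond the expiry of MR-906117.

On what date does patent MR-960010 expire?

December 22, 2029

Natural term of MR-960010:
  Base: filing + 19 years → 23 May 2030.
  Administrative Delay Adjustment: +690 days → 12 April 2032.
Expiry of referenced patent MR-906117:
  Base: filing + 19 years → 22 December 2029.
Terminal disclaimer: MR-960010 expires on the earlier of 12 April 2032 and 22 December 2029.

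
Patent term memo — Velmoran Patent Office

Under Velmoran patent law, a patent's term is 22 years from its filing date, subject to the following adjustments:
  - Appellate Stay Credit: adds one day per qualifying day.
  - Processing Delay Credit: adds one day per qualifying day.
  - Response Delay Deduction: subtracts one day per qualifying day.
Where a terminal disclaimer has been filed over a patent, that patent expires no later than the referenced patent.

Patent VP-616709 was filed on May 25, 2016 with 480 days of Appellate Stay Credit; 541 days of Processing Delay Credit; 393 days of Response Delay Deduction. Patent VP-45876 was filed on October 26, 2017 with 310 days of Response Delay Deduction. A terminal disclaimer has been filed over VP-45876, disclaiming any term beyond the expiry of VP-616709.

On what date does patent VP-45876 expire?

Natural term of VP-45876:
  Base: filing + 22 years → 26 October 2039.
  Response Delay Deduction: −310 days → 20 December 2038.
Expiry of referenced patent VP-616709:
  Base: filing + 22 years → 25 May 2038.
  Appellate Stay Credit: +480 days → 17 September 2039.
  Processing Delay Credit: +541 days → 11 March 2041.
  Response Delay Deduction: −393 days → 12 February 2040.
Terminal disclaimer: VP-45876 expires on the earlier of 20 December 2038 and 12 February 2040.

2038-12-20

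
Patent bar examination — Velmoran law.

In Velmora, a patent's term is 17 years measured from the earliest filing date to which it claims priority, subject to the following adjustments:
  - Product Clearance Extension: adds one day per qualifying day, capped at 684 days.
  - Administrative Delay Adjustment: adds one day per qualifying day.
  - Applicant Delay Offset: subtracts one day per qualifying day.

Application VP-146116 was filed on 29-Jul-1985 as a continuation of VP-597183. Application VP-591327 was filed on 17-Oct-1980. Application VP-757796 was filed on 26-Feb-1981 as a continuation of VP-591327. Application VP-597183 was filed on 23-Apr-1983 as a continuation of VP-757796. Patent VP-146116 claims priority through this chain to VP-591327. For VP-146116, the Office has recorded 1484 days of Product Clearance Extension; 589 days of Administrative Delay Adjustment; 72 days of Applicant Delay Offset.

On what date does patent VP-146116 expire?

Earliest priority filing: 17 October 1980.
Base term: 17 October 1980 + 17 years → 17 October 1997.
Product Clearance Extension: 1484 days claimed exceeds the 684-day cap, so +684 days → 1 September 1999.
Administrative Delay Adjustment: +589 days → 12 April 2001.
Applicant Delay Offset: −72 days → 30 January 2001.

2001-01-30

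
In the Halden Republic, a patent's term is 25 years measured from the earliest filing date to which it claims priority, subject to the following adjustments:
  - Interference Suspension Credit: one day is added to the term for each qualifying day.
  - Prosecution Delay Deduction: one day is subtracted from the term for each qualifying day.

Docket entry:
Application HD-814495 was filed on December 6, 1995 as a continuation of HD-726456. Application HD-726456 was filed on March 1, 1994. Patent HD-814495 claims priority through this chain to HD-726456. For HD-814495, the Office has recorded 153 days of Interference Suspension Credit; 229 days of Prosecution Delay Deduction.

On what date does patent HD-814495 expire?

Earliest priority filing: 1 March 1994.
Base term: 1 March 1994 + 25 years → 1 March 2019.
Interference Suspension Credit: +153 days → 1 August 2019.
Prosecution Delay Deduction: −229 days → 15 December 2018.

2018-12-15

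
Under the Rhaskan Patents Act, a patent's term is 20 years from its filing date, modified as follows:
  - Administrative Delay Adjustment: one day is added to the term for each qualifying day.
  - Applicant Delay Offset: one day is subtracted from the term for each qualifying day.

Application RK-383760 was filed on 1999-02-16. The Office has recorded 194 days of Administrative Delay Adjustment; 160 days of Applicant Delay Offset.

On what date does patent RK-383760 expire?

Base term: filing date + 20 years → 16 February 2019.
Administrative Delay Adjustment: +194 days → 29 August 2019.
Applicant Delay Offset: −160 days → 22 March 2019.

2019-03-22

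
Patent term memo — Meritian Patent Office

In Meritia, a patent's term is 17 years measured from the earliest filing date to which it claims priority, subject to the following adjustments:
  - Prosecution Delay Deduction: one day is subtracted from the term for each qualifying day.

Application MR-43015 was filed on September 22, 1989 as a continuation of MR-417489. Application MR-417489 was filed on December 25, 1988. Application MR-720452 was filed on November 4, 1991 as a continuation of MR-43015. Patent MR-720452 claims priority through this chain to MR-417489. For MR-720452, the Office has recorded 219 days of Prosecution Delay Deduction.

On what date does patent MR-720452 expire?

Earliest priority filing: 25 December 1988.
Base term: 25 December 1988 + 17 years → 25 December 2005.
Prosecution Delay Deduction: −219 days → 20 May 2005.

May 20, 2005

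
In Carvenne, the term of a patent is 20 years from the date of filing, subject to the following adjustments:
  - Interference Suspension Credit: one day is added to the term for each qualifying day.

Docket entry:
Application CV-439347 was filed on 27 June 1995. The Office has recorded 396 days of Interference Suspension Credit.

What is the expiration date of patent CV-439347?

Base term: filing date + 20 years → 27 June 2015.
Interference Suspension Credit: +396 days → 27 July 2016.

July 27, 2016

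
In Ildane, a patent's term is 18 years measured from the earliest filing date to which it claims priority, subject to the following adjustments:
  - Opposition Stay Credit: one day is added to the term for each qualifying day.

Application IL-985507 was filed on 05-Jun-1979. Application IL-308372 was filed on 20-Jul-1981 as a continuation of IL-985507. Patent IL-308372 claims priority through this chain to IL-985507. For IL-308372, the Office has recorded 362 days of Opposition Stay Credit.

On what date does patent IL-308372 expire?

1998-06-02

Earliest priority filing: 5 June 1979.
Base term: 5 June 1979 + 18 years → 5 June 1997.
Opposition Stay Credit: +362 days → 2 June 1998.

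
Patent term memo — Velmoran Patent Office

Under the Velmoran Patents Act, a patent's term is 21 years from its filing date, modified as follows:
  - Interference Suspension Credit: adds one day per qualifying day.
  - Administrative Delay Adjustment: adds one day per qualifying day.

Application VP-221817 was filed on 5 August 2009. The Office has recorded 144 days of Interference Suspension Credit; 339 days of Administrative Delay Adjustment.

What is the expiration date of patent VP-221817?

December 1, 2031

Base term: filing date + 21 years → 5 August 2030.
Interference Suspension Credit: +144 days → 27 December 2030.
Administrative Delay Adjustment: +339 days → 1 December 2031.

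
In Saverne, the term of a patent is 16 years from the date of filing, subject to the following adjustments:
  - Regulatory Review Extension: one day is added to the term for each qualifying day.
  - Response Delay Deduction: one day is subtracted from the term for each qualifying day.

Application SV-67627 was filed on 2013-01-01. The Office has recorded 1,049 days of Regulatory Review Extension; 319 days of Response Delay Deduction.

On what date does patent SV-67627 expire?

2031-01-01

Base term: filing date + 16 years → 1 January 2029.
Regulatory Review Extension: +1049 days → 16 November 2031.
Response Delay Deduction: −319 days → 1 January 2031.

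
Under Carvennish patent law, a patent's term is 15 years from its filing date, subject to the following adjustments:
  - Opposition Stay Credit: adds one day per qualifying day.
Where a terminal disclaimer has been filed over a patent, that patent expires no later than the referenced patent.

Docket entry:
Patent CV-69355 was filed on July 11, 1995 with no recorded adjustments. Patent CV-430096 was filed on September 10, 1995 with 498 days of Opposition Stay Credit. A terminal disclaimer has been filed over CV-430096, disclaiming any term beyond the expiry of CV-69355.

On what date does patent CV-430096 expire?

2010-07-11

Natural term of CV-430096:
  Base: filing + 15 years → 10 September 2010.
  Opposition Stay Credit: +498 days → 21 January 2012.
Expiry of referenced patent CV-69355:
  Base: filing + 15 years → 11 July 2010.
Terminal disclaimer: CV-430096 expires on the earlier of 21 January 2012 and 11 July 2010.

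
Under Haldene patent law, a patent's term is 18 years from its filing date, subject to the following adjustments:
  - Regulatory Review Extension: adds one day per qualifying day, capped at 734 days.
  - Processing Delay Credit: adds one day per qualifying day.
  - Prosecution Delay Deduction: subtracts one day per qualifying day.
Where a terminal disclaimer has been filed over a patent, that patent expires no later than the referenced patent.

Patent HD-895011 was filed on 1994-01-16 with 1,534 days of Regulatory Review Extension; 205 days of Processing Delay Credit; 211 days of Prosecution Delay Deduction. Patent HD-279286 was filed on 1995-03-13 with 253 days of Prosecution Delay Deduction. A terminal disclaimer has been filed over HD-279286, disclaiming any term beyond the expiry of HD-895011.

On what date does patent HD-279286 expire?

July 3, 2012

Natural term of HD-279286:
  Base: filing + 18 years → 13 March 2013.
  Prosecution Delay Deduction: −253 days → 3 July 2012.
Expiry of referenced patent HD-895011:
  Base: filing + 18 years → 16 January 2012.
  Regulatory Review Extension: 1534 days claimed exceeds the 734-day cap, so +734 days → 19 January 2014.
  Processing Delay Credit: +205 days → 12 August 2014.
  Prosecution Delay Deduction: −211 days → 13 January 2014.
Terminal disclaimer: HD-279286 expires on the earlier of 3 July 2012 and 13 January 2014.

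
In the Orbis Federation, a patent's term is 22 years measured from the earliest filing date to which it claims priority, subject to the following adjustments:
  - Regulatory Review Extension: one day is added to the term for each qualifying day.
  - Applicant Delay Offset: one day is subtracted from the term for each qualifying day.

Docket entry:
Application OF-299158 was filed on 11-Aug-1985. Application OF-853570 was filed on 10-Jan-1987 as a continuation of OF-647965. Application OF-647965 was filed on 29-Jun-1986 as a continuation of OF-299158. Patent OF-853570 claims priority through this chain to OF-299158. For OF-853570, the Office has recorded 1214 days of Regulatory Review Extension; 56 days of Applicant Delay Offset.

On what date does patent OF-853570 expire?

Earliest priority filing: 11 August 1985.
Base term: 11 August 1985 + 22 years → 11 August 2007.
Regulatory Review Extension: +1214 days → 7 December 2010.
Applicant Delay Offset: −56 days → 12 October 2010.

October 12, 2010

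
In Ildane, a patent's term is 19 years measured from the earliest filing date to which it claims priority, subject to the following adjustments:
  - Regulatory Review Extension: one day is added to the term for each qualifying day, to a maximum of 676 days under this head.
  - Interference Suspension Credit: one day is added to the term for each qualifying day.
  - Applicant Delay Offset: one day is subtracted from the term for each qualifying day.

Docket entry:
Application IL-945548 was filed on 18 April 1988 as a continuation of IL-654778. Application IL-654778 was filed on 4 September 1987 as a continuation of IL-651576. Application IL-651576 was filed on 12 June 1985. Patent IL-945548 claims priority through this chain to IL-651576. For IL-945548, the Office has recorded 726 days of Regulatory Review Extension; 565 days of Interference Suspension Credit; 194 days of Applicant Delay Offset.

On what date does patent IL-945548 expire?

2007-04-25

Earliest priority filing: 12 June 1985.
Base term: 12 June 1985 + 19 years → 12 June 2004.
Regulatory Review Extension: 726 days claimed exceeds the 676-day cap, so +676 days → 19 April 2006.
Interference Suspension Credit: +565 days → 5 November 2007.
Applicant Delay Offset: −194 days → 25 April 2007.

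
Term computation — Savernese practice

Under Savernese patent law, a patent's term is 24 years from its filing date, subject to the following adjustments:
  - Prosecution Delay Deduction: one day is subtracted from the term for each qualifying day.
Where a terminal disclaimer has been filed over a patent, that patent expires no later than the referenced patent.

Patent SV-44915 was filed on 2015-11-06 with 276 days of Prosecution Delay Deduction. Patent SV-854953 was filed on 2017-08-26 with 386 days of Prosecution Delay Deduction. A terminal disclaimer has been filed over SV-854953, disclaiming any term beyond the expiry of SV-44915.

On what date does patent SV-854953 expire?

Natural term of SV-854953:
  Base: filing + 24 years → 26 August 2041.
  Prosecution Delay Deduction: −386 days → 5 August 2040.
Expiry of referenced patent SV-44915:
  Base: filing + 24 years → 6 November 2039.
  Prosecution Delay Deduction: −276 days → 3 February 2039.
Terminal disclaimer: SV-854953 expires on the earlier of 5 August 2040 and 3 February 2039.

February 3, 2039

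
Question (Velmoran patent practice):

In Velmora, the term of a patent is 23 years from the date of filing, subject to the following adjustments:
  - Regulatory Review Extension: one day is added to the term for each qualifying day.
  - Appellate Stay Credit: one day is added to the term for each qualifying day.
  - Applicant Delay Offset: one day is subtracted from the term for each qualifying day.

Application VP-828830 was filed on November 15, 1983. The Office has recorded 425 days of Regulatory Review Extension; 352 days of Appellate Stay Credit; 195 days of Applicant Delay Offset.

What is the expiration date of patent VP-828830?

Base term: filing date + 23 years → 15 November 2006.
Regulatory Review Extension: +425 days → 14 January 2008.
Appellate Stay Credit: +352 days → 31 December 2008.
Applicant Delay Offset: −195 days → 19 June 2008.

June 19, 2008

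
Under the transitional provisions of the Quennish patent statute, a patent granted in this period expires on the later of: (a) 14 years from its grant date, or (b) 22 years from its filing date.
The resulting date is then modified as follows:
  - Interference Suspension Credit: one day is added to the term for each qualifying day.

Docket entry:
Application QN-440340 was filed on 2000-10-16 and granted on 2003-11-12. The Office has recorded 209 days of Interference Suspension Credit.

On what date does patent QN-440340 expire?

2023-05-13

(a) grant + 14 years → 12 November 2017.
(b) filing + 22 years → 16 October 2022.
Later of the two: 16 October 2022.
Interference Suspension Credit: +209 days → 13 May 2023.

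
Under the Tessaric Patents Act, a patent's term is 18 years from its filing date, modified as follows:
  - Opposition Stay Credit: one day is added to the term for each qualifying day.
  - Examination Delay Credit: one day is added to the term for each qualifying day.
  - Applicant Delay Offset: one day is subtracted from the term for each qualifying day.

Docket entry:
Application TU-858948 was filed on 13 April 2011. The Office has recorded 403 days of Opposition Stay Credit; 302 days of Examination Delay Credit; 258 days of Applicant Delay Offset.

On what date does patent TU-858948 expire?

2030-07-04

Base term: filing date + 18 years → 13 April 2029.
Opposition Stay Credit: +403 days → 21 May 2030.
Examination Delay Credit: +302 days → 19 March 2031.
Applicant Delay Offset: −258 days → 4 July 2030.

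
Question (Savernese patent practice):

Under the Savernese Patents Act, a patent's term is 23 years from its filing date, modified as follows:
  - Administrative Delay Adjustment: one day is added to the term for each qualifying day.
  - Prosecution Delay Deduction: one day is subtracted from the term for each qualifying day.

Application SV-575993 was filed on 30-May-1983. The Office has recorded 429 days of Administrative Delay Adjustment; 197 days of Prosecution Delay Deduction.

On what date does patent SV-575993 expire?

Base term: filing date + 23 years → 30 May 2006.
Administrative Delay Adjustment: +429 days → 2 August 2007.
Prosecution Delay Deduction: −197 days → 17 January 2007.

2007-01-17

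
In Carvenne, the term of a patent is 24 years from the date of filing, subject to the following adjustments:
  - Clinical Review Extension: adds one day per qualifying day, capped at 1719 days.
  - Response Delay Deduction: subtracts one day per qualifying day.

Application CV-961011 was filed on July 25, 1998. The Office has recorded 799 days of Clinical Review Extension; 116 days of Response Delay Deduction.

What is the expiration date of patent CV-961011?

June 7, 2024

Base term: filing date + 24 years → 25 July 2022.
Clinical Review Extension: 799 days (within the 1719-day cap) → +799 days → 1 October 2024.
Response Delay Deduction: −116 days → 7 June 2024.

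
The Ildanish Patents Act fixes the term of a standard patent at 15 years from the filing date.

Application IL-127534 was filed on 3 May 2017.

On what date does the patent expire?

May 3, 2032

Filing date + 15 years → 3 May 2032.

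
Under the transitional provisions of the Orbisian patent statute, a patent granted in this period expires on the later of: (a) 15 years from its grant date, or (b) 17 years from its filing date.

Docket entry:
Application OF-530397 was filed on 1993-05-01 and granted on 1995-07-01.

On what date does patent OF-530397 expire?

(a) grant + 15 years → 1 July 2010.
(b) filing + 17 years → 1 May 2010.
Later of the two: 1 July 2010.

2010-07-01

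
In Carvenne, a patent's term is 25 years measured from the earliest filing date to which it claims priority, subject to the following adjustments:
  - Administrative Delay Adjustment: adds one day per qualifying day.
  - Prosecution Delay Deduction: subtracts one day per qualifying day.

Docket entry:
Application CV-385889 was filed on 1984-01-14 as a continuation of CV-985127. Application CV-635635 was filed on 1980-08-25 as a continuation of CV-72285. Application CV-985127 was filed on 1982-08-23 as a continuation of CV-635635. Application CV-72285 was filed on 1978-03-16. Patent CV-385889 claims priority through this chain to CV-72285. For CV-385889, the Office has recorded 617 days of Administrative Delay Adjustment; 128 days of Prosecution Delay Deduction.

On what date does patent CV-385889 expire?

July 17, 2004

Earliest priority filing: 16 March 1978.
Base term: 16 March 1978 + 25 years → 16 March 2003.
Administrative Delay Adjustment: +617 days → 22 November 2004.
Prosecution Delay Deduction: −128 days → 17 July 2004.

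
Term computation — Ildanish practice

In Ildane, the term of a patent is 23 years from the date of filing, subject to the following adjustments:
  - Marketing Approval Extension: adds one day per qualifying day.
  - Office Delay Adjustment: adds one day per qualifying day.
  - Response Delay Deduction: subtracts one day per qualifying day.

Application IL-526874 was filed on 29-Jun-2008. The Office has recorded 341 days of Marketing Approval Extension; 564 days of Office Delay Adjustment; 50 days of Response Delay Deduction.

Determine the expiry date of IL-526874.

Base term: filing date + 23 years → 29 June 2031.
Marketing Approval Extension: +341 days → 4 June 2032.
Office Delay Adjustment: +564 days → 20 December 2033.
Response Delay Deduction: −50 days → 31 October 2033.

2033-10-31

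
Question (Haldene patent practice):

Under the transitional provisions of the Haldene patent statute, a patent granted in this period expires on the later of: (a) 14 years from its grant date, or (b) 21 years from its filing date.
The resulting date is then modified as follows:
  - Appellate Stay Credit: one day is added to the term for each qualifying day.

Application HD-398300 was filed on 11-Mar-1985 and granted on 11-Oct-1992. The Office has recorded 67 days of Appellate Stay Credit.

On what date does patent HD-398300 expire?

2006-12-17

(a) grant + 14 years → 11 October 2006.
(b) filing + 21 years → 11 March 2006.
Later of the two: 11 October 2006.
Appellate Stay Credit: +67 days → 17 December 2006.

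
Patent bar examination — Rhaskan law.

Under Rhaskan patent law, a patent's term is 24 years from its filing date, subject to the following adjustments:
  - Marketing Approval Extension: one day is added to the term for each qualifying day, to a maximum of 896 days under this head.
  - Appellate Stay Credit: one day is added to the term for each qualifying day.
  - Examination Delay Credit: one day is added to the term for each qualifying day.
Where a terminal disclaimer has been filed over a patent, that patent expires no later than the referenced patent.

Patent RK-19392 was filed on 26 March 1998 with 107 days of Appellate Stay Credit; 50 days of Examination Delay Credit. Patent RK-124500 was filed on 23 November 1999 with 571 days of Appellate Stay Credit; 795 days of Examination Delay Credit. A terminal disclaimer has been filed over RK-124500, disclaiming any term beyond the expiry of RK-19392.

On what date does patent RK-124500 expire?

Natural term of RK-124500:
  Base: filing + 24 years → 23 November 2023.
  Appellate Stay Credit: +571 days → 16 June 2025.
  Examination Delay Credit: +795 days → 20 August 2027.
Expiry of referenced patent RK-19392:
  Base: filing + 24 years → 26 March 2022.
  Appellate Stay Credit: +107 days → 11 July 2022.
  Examination Delay Credit: +50 days → 30 August 2022.
Terminal disclaimer: RK-124500 expires on the earlier of 20 August 2027 and 30 August 2022.

August 30, 2022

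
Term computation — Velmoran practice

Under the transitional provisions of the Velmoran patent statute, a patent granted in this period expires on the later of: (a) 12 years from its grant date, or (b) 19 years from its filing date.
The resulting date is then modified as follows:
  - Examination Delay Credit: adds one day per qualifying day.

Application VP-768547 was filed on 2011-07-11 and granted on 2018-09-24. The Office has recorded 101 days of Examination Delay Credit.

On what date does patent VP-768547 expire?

(a) grant + 12 years → 24 September 2030.
(b) filing + 19 years → 11 July 2030.
Later of the two: 24 September 2030.
Examination Delay Credit: +101 days → 3 January 2031.

2031-01-03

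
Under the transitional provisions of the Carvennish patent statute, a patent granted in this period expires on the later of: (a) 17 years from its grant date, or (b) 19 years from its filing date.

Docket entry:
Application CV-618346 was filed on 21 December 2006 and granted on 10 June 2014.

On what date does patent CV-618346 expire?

(a) grant + 17 years → 10 June 2031.
(b) filing + 19 years → 21 December 2025.
Later of the two: 10 June 2031.

June 10, 2031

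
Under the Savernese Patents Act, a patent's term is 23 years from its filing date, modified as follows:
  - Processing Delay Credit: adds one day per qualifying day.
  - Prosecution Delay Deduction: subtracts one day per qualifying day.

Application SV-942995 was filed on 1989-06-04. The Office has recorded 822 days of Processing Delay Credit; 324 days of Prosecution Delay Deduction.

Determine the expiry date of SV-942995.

Base term: filing date + 23 years → 4 June 2012.
Processing Delay Credit: +822 days → 4 September 2014.
Prosecution Delay Deduction: −324 days → 15 October 2013.

2013-10-15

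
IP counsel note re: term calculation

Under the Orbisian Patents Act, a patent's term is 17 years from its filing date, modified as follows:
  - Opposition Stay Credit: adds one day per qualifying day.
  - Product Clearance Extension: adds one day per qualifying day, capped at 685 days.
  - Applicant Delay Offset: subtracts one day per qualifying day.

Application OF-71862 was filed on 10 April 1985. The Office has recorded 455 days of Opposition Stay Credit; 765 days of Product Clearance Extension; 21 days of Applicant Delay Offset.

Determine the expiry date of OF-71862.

Base term: filing date + 17 years → 10 April 2002.
Opposition Stay Credit: +455 days → 9 July 2003.
Product Clearance Extension: 765 days claimed exceeds the 685-day cap, so +685 days → 24 May 2005.
Applicant Delay Offset: −21 days → 3 May 2005.

2005-05-03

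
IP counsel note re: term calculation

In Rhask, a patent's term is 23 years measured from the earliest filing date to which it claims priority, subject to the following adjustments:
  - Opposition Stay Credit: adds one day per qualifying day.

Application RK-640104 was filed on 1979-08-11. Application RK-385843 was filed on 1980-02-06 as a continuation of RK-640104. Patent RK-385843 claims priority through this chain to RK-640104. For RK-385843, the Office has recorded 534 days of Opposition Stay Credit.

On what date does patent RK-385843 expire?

2004-01-27

Earliest priority filing: 11 August 1979.
Base term: 11 August 1979 + 23 years → 11 August 2002.
Opposition Stay Credit: +534 days → 27 January 2004.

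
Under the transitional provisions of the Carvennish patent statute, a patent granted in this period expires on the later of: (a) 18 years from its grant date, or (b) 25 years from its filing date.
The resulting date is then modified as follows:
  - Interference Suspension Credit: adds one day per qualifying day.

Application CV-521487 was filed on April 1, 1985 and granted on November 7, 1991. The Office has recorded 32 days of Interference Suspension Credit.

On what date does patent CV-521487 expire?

May 3, 2010

(a) grant + 18 years → 7 November 2009.
(b) filing + 25 years → 1 April 2010.
Later of the two: 1 April 2010.
Interference Suspension Credit: +32 days → 3 May 2010.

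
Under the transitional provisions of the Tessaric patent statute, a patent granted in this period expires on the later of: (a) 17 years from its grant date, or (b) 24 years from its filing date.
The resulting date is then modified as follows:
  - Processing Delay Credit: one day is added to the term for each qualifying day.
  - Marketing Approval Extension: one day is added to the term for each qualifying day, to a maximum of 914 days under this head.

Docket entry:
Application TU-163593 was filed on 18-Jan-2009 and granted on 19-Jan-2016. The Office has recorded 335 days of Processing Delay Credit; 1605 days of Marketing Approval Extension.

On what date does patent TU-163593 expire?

2036-06-21

(a) grant + 17 years → 19 January 2033.
(b) filing + 24 years → 18 January 2033.
Later of the two: 19 January 2033.
Processing Delay Credit: +335 days → 20 December 2033.
Marketing Approval Extension: 1605 days claimed exceeds the 914-day cap, so +914 days → 21 June 2036.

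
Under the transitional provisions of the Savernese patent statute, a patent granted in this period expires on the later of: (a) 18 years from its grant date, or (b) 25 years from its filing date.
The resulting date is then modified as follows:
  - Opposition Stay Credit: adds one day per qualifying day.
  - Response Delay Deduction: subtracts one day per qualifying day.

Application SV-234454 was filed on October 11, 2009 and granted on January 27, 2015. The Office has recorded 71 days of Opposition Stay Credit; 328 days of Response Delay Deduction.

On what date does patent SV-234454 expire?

2034-01-27

(a) grant + 18 years → 27 January 2033.
(b) filing + 25 years → 11 October 2034.
Later of the two: 11 October 2034.
Opposition Stay Credit: +71 days → 21 December 2034.
Response Delay Deduction: −328 days → 27 January 2034.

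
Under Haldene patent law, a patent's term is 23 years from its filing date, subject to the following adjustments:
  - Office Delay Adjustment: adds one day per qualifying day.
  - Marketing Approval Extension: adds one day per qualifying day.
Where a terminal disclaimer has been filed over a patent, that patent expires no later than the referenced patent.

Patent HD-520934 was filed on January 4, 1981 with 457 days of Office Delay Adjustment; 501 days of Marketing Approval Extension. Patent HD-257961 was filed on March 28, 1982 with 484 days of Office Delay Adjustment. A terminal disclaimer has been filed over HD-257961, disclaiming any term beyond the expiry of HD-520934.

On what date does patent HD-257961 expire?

Natural term of HD-257961:
  Base: filing + 23 years → 28 March 2005.
  Office Delay Adjustment: +484 days → 25 July 2006.
Expiry of referenced patent HD-520934:
  Base: filing + 23 years → 4 January 2004.
  Office Delay Adjustment: +457 days → 5 April 2005.
  Marketing Approval Extension: +501 days → 19 August 2006.
Terminal disclaimer: HD-257961 expires on the earlier of 25 July 2006 and 19 August 2006.

July 25, 2006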